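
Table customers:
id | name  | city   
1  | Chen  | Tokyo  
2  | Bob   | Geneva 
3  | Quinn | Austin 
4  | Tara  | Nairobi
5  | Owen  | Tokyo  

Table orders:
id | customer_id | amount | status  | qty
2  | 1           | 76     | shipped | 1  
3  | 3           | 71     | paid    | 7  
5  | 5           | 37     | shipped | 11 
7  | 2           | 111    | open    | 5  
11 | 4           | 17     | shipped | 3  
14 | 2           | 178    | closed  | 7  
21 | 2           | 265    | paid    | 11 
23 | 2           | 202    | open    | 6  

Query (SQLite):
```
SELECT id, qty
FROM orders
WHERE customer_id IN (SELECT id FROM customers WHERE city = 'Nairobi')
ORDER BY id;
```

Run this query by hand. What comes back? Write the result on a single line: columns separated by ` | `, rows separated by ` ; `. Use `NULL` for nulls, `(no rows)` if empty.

11 | 3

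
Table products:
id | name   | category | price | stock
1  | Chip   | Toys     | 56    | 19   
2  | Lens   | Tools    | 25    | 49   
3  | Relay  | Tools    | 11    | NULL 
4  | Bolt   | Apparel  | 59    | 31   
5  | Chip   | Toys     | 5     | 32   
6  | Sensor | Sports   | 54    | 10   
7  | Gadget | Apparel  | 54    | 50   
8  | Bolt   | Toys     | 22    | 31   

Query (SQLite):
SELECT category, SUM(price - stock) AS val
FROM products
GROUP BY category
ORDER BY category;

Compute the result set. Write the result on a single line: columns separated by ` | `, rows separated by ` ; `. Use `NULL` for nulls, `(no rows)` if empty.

For each row compute price - stock.
Group by category; take SUM of the expression per group.
  Apparel: ids {4, 7} → SUM(price - stock)=32
  Sports: ids {6} → SUM(price - stock)=44
  Tools: ids {2, 3} → SUM(price - stock)=-24
  Toys: ids {1, 5, 8} → SUM(price - stock)=1

Apparel | 32 ; Sports | 44 ; Tools | -24 ; Toys | 1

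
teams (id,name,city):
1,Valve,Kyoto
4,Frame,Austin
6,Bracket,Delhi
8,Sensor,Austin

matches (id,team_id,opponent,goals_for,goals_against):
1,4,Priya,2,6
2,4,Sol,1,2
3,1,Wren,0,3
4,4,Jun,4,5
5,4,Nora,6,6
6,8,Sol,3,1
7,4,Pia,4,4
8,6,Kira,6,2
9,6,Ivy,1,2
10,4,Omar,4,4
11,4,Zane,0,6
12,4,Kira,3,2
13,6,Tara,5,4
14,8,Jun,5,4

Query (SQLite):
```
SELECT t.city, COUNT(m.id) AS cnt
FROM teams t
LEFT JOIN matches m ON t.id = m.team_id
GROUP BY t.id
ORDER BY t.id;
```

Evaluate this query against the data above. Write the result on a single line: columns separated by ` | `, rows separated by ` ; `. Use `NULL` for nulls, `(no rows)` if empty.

LEFT JOIN keeps every teams row; unmatched ones get NULL for matches columns.
Group by teams.id and compute COUNT(m.id). COUNT(col) of an all-NULL group is 0.
  1: ids {3} → COUNT(m.id)=1
  4: ids {1, 2, 4, 5, 7, 10, 11, 12} → COUNT(m.id)=8
  6: ids {8, 9, 13} → COUNT(m.id)=3
  8: ids {6, 14} → COUNT(m.id)=2

Kyoto | 1 ; Austin | 8 ; Delhi | 3 ; Austin | 2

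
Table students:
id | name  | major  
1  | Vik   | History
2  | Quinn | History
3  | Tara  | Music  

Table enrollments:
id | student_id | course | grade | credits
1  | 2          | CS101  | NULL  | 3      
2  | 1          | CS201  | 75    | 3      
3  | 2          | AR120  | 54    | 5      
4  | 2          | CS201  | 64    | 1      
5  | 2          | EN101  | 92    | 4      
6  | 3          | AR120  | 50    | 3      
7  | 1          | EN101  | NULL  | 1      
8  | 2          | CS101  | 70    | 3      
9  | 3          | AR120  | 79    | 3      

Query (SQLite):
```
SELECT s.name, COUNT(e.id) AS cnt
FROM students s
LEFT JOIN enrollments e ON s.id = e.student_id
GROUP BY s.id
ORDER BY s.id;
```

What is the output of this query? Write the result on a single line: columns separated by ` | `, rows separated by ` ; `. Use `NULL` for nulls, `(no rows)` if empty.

LEFT JOIN keeps every students row; unmatched ones get NULL for enrollments columns.
Group by students.id and compute COUNT(e.id). COUNT(col) of an all-NULL group is 0.
  1: ids {2, 7} → COUNT(e.id)=2
  2: ids {1, 3, 4, 5, 8} → COUNT(e.id)=5
  3: ids {6, 9} → COUNT(e.id)=2

Vik | 2 ; Quinn | 5 ; Tara | 2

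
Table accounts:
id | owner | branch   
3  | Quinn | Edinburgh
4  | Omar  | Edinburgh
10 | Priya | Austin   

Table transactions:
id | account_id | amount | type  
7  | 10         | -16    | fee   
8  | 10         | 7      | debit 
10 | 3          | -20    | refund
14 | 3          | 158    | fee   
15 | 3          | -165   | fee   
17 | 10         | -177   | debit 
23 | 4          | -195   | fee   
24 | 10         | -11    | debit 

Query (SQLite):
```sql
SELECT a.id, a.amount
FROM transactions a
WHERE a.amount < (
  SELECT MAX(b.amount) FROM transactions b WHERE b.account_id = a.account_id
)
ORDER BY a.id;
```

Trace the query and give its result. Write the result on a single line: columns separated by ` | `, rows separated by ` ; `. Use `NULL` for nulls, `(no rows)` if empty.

7 | -16 ; 10 | -20 ; 15 | -165 ; 17 | -177 ; 24 | -11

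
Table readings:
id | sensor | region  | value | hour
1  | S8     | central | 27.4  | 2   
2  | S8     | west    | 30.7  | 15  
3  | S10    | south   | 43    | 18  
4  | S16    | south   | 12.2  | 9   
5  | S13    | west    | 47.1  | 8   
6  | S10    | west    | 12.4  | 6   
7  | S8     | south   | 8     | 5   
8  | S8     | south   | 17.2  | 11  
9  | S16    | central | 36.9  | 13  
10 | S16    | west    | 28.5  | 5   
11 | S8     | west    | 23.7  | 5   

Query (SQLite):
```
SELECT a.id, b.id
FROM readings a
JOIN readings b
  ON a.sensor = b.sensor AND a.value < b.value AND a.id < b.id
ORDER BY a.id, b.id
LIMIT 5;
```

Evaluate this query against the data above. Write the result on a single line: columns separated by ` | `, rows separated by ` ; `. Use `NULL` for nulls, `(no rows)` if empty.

1 | 2 ; 4 | 9 ; 4 | 10 ; 7 | 8 ; 7 | 11

Pairs (a,b) with same sensor, a.value < b.value, a.id < b.id.
sensor groups: S10:{3,6} S13:{5} S16:{4,9,10} S8:{1,2,7,8,11}
Ordered by (a.id, b.id); first 5.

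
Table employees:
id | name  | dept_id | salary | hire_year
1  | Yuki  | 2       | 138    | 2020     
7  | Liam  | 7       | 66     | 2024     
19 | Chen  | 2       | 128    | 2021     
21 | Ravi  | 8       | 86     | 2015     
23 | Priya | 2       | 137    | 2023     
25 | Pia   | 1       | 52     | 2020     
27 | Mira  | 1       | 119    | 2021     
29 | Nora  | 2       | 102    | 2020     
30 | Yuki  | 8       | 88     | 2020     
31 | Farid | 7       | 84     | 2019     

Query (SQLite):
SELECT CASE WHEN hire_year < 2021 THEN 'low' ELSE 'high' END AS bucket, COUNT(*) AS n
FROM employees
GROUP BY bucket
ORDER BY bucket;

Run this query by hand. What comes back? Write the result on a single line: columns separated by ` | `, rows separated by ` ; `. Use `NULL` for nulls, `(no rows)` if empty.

Bucket rows by hire_year < 2021 → 'low' else 'high'; count each bucket.

high | 4 ; low | 6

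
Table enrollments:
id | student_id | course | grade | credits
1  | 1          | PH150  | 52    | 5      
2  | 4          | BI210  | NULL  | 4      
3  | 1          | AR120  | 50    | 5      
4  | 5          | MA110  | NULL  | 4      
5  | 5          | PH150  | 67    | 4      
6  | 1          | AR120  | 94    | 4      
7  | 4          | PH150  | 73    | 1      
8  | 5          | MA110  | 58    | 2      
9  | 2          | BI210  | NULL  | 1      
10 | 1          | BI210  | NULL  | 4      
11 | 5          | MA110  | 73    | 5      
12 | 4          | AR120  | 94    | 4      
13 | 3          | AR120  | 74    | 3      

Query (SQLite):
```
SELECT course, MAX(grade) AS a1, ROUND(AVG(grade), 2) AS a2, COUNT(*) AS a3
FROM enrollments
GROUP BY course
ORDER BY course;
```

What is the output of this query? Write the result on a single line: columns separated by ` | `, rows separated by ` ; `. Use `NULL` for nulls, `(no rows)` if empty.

Group enrollments by course.
Per group compute: MAX(grade), ROUND(AVG(grade), 2), COUNT(*).
  AR120: ids {3, 6, 12, 13} → MAX(grade)=94, ROUND(AVG(grade), 2)=78, COUNT(*)=4
  BI210: ids {2, 9, 10} → MAX(grade)=NULL, ROUND(AVG(grade), 2)=NULL, COUNT(*)=3
  MA110: ids {4, 8, 11} → MAX(grade)=73, ROUND(AVG(grade), 2)=65.5, COUNT(*)=3
  PH150: ids {1, 5, 7} → MAX(grade)=73, ROUND(AVG(grade), 2)=64, COUNT(*)=3

AR120 | 94 | 78 | 4 ; BI210 | NULL | NULL | 3 ; MA110 | 73 | 65.5 | 3 ; PH150 | 73 | 64 | 3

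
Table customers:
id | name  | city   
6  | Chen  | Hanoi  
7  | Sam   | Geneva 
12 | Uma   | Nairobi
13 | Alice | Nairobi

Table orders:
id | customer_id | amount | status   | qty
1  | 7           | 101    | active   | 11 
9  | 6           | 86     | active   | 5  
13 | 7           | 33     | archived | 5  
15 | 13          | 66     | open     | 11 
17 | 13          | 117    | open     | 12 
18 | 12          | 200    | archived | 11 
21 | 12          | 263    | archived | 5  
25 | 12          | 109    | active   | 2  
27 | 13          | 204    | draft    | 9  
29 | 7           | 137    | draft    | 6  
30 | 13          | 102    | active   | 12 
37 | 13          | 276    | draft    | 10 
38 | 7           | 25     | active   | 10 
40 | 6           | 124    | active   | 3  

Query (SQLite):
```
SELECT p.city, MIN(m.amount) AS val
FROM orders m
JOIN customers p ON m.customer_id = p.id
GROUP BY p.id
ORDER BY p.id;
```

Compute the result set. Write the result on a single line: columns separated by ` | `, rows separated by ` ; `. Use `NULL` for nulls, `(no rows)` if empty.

Join each orders row to its customers via customer_id.
Group joined rows by customers.id; compute MIN(m.amount) per group.
  6: ids {9, 40} → MIN(m.amount)=86
  7: ids {1, 13, 29, 38} → MIN(m.amount)=25
  12: ids {18, 21, 25} → MIN(m.amount)=109
  13: ids {15, 17, 27, 30, 37} → MIN(m.amount)=66

Hanoi | 86 ; Geneva | 25 ; Nairobi | 109 ; Nairobi | 66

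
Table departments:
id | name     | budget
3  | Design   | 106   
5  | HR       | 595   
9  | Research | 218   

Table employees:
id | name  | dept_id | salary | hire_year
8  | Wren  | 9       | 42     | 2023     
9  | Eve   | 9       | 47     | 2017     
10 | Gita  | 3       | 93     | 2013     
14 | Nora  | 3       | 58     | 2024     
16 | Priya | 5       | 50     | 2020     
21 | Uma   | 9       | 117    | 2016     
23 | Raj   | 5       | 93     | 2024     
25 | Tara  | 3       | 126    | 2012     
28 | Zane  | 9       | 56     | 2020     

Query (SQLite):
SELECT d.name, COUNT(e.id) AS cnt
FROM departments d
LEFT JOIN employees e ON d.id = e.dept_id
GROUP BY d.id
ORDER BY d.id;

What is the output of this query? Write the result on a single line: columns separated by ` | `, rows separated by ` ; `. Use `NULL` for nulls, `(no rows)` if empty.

Design | 3 ; HR | 2 ; Research | 4

LEFT JOIN keeps every departments row; unmatched ones get NULL for employees columns.
Group by departments.id and compute COUNT(e.id). COUNT(col) of an all-NULL group is 0.
  3: ids {10, 14, 25} → COUNT(e.id)=3
  5: ids {16, 23} → COUNT(e.id)=2
  9: ids {8, 9, 21, 28} → COUNT(e.id)=4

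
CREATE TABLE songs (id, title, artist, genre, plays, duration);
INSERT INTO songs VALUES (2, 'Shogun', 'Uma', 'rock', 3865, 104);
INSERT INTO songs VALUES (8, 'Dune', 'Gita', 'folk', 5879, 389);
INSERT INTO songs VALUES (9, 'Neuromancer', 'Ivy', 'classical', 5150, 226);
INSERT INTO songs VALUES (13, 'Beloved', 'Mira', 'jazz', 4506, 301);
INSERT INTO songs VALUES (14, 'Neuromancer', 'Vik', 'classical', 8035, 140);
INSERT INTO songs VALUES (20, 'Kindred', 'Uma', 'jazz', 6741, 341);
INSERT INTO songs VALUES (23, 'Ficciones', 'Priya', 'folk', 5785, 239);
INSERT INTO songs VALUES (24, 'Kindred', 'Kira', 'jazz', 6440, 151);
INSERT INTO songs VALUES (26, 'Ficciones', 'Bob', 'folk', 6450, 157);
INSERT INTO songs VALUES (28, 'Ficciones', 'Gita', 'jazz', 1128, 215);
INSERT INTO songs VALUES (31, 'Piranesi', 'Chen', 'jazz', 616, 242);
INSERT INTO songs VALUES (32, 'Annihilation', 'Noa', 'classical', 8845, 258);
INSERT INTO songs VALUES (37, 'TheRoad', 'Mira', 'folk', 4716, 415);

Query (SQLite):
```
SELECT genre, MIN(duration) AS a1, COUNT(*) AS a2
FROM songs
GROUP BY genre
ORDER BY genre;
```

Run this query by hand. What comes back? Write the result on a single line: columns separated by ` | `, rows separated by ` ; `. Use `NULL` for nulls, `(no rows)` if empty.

Group songs by genre.
Per group compute: MIN(duration), COUNT(*).
  classical: ids {9, 14, 32} → MIN(duration)=140, COUNT(*)=3
  folk: ids {8, 23, 26, 37} → MIN(duration)=157, COUNT(*)=4
  jazz: ids {13, 20, 24, 28, 31} → MIN(duration)=151, COUNT(*)=5
  rock: ids {2} → MIN(duration)=104, COUNT(*)=1

classical | 140 | 3 ; folk | 157 | 4 ; jazz | 151 | 5 ; rock | 104 | 1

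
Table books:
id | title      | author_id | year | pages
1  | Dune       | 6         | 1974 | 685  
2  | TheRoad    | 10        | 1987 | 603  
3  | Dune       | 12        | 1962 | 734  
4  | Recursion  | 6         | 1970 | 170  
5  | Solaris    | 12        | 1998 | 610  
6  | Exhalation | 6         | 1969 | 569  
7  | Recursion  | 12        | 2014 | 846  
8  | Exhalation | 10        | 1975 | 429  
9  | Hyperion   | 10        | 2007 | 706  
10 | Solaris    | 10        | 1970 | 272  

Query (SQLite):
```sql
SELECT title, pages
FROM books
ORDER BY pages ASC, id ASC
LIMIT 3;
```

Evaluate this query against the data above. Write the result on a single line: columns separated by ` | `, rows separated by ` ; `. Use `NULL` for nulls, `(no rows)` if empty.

Recursion | 170 ; Solaris | 272 ; Exhalation | 429

Sort by pages asc, tiebreak id asc: (170, id=4), (272, id=10), (429, id=8), (569, id=6), (603, id=2), (610, id=5) …. Take first 3.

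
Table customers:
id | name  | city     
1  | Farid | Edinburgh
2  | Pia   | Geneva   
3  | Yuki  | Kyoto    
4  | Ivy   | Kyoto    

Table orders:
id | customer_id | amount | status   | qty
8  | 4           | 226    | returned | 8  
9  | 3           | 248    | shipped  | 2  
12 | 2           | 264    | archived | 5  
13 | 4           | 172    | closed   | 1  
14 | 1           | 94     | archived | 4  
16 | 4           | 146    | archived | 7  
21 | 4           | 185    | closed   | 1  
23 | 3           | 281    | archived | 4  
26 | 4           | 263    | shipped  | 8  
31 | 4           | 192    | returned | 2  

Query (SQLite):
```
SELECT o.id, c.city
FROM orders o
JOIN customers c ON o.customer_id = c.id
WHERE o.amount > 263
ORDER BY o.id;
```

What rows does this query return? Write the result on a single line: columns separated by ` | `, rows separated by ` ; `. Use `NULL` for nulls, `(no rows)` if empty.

12 | Geneva ; 23 | Kyoto

Each orders row matches the customers row where customer_id = customers.id.
Then keep rows with o.amount > 263.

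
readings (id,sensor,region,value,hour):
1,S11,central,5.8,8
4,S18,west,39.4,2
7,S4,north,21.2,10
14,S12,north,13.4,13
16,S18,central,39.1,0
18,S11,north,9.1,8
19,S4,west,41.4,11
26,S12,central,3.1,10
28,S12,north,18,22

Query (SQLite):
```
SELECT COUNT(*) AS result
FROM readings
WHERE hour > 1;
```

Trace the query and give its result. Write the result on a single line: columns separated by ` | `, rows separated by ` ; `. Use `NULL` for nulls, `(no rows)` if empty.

8

Rows where hour > 1 → value values: [5.8, 39.4, 21.2, 13.4, 9.1, 41.4, 3.1, 18].
COUNT(*) counts rows → 8.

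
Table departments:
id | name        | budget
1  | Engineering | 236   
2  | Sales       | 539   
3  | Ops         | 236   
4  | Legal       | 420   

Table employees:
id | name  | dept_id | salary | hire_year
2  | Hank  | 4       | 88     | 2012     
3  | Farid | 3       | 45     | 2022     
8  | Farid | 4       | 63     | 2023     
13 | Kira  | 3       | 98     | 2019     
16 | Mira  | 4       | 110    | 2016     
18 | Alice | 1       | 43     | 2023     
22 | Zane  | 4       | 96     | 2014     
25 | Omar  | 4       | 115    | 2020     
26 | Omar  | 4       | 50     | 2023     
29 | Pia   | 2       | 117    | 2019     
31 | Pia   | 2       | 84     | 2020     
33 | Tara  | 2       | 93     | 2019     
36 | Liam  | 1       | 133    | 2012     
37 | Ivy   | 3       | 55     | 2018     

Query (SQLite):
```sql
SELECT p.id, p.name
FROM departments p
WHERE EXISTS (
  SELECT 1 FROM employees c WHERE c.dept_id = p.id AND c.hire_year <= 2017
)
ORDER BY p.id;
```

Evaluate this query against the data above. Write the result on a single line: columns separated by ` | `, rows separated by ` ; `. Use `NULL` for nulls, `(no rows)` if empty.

For each departments row, check whether any employees with matching dept_id has hire_year <= 2017.
Keep rows where that is true.

1 | Engineering ; 4 | Legal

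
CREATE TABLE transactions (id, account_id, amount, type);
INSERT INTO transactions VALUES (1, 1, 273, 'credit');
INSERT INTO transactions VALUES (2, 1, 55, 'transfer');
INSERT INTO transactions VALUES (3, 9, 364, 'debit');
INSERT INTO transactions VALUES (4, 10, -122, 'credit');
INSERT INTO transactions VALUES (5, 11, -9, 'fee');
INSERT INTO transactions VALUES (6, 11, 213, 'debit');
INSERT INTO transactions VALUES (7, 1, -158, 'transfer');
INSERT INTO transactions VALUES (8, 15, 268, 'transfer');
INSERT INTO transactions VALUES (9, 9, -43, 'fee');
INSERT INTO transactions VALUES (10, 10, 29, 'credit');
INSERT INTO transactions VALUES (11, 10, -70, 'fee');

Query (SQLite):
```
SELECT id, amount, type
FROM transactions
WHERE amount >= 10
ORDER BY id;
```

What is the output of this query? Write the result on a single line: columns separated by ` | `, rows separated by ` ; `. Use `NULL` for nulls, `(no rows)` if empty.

1 | 273 | credit ; 2 | 55 | transfer ; 3 | 364 | debit ; 6 | 213 | debit ; 8 | 268 | transfer ; 10 | 29 | credit

amount >= 10: ids {1, 2, 3, 6, 8, 10}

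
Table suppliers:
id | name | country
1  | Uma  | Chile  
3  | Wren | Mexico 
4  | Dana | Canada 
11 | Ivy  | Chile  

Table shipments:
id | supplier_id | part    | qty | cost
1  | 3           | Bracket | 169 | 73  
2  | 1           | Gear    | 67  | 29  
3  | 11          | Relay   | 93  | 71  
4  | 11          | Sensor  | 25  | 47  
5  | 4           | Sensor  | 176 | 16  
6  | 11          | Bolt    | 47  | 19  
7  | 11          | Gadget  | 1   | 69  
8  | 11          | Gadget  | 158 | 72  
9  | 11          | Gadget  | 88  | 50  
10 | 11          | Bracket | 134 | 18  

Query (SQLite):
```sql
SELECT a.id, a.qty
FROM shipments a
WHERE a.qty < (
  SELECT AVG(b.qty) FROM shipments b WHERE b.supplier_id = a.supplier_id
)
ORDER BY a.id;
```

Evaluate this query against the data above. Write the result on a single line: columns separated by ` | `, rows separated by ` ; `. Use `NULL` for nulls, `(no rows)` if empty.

For each shipments row a, compute AVG(qty) over rows sharing a.supplier_id.
Keep row a if a.qty < that per-group AVG.
  supplier_id=1: AVG(qty) = 67.0
  supplier_id=3: AVG(qty) = 169.0
  supplier_id=4: AVG(qty) = 176.0
  supplier_id=11: AVG(qty) = 78.0

4 | 25 ; 6 | 47 ; 7 | 1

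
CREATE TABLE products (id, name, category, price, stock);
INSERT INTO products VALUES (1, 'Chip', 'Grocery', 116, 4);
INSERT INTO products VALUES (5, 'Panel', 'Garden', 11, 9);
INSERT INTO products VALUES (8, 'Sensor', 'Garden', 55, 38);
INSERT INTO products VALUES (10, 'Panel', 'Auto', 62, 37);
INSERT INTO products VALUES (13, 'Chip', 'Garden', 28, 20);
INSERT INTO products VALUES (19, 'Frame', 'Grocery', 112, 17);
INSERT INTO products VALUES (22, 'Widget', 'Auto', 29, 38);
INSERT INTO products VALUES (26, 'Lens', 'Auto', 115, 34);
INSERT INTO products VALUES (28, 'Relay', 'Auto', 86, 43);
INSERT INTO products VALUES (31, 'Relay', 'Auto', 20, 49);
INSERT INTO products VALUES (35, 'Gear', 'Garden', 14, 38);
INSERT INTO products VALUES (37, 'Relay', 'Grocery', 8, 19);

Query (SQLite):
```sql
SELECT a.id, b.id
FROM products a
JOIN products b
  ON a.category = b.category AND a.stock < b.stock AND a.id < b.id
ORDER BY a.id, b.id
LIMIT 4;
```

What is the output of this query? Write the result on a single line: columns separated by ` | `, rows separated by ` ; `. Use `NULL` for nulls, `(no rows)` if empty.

1 | 19 ; 1 | 37 ; 5 | 8 ; 5 | 13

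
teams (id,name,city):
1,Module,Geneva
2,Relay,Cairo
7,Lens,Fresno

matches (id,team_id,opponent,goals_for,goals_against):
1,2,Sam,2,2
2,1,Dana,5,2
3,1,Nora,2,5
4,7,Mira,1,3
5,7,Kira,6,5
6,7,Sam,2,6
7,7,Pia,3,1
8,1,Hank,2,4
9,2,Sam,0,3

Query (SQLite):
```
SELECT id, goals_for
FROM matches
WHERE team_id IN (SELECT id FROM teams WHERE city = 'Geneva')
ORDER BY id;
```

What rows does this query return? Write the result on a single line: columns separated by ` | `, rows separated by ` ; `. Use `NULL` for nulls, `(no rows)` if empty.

Inner query: teams.id where city = 'Geneva'.
Outer: keep matches rows whose team_id is in that set.
Inner query → {1}

2 | 5 ; 3 | 2 ; 8 | 2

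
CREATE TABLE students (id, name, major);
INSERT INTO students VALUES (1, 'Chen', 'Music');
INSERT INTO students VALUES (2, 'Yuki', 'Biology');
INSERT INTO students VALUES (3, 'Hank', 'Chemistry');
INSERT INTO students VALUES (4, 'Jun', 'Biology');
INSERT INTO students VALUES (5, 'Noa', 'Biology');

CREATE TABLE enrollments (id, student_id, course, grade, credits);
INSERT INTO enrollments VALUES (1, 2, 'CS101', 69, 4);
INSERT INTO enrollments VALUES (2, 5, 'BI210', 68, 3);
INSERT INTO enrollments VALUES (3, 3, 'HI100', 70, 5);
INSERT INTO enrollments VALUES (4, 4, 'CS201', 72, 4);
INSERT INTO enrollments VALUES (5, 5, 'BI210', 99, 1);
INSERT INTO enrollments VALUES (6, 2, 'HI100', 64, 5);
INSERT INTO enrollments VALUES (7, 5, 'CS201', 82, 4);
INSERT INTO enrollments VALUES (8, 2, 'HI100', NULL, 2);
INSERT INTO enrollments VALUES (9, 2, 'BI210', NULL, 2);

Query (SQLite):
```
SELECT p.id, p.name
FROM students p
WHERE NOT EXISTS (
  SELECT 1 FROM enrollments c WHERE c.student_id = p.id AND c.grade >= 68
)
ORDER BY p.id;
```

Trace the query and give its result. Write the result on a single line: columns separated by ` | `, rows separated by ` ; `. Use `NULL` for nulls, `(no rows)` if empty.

1 | Chen

For each students row, check whether any enrollments with matching student_id has grade >= 68.
Keep rows where that is false.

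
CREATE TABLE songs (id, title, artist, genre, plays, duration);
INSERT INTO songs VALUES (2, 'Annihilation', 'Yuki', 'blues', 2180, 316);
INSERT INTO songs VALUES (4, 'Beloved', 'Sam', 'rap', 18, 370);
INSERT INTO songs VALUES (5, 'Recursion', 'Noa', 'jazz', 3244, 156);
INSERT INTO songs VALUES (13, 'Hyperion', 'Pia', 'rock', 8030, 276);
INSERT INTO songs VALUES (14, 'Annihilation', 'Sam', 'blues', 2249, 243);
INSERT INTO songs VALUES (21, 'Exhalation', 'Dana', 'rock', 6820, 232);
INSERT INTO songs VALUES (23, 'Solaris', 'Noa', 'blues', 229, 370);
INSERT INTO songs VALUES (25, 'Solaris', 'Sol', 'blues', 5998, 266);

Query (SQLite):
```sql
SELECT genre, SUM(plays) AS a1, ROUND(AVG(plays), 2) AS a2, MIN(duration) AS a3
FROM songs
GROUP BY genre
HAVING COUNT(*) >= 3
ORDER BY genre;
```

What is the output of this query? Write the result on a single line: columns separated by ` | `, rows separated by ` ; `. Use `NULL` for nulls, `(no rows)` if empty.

Group songs by genre.
Per group compute: SUM(plays), ROUND(AVG(plays), 2), MIN(duration).
HAVING: drop groups with fewer than 3 rows.
  blues: ids {2, 14, 23, 25} → SUM(plays)=10656, ROUND(AVG(plays), 2)=2664, MIN(duration)=243
  jazz: ids {5} → SUM(plays)=3244, ROUND(AVG(plays), 2)=3244, MIN(duration)=156
  rap: ids {4} → SUM(plays)=18, ROUND(AVG(plays), 2)=18, MIN(duration)=370
  rock: ids {13, 21} → SUM(plays)=14850, ROUND(AVG(plays), 2)=7425, MIN(duration)=232

blues | 10656 | 2664 | 243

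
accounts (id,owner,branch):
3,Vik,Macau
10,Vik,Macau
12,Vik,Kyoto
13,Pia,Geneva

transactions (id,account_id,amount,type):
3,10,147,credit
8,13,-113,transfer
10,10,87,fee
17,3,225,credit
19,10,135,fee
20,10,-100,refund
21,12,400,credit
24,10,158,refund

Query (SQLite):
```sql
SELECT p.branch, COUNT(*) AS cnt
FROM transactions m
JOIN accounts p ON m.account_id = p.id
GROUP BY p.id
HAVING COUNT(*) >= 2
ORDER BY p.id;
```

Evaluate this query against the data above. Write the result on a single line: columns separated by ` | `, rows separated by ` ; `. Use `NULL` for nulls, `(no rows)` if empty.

Macau | 5

Join each transactions row to its accounts via account_id.
Group joined rows by accounts.id; compute COUNT(*) per group.
HAVING: keep groups with count ≥ 2.
  3: ids {17} → COUNT(*)=1
  10: ids {3, 10, 19, 20, 24} → COUNT(*)=5
  12: ids {21} → COUNT(*)=1
  13: ids {8} → COUNT(*)=1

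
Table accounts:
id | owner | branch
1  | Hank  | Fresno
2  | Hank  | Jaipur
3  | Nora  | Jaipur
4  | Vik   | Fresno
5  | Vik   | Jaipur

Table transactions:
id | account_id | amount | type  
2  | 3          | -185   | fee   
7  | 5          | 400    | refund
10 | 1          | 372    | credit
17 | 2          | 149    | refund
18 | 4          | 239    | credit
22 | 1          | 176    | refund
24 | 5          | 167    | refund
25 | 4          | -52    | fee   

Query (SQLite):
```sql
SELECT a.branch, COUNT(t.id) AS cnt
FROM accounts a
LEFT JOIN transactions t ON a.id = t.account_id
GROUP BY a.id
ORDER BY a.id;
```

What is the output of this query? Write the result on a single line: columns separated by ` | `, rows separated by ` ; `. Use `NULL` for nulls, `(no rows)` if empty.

LEFT JOIN keeps every accounts row; unmatched ones get NULL for transactions columns.
Group by accounts.id and compute COUNT(t.id). COUNT(col) of an all-NULL group is 0.
  1: ids {10, 22} → COUNT(t.id)=2
  2: ids {17} → COUNT(t.id)=1
  3: ids {2} → COUNT(t.id)=1
  4: ids {18, 25} → COUNT(t.id)=2
  5: ids {7, 24} → COUNT(t.id)=2

Fresno | 2 ; Jaipur | 1 ; Jaipur | 1 ; Fresno | 2 ; Jaipur | 2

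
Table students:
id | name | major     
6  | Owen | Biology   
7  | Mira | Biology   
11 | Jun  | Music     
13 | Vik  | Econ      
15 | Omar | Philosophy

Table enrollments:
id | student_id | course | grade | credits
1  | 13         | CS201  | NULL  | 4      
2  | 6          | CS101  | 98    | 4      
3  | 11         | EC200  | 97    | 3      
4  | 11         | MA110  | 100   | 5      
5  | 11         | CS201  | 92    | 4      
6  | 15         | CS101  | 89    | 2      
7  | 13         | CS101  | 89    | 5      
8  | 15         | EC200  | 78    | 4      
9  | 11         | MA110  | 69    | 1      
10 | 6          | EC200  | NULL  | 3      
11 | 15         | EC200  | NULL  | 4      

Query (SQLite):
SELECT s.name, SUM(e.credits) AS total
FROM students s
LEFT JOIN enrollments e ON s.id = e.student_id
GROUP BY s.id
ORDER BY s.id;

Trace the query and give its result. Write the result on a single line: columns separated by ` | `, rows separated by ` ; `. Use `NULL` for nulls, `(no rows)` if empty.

Owen | 7 ; Mira | NULL ; Jun | 13 ; Vik | 9 ; Omar | 10

LEFT JOIN keeps every students row; unmatched ones get NULL for enrollments columns.
Group by students.id and compute SUM(e.credits). SUM over an all-NULL group is NULL.
  6: ids {2, 10} → SUM(e.credits)=7
  7: ids {—} → SUM(e.credits)=NULL
  11: ids {3, 4, 5, 9} → SUM(e.credits)=13
  13: ids {1, 7} → SUM(e.credits)=9
  15: ids {6, 8, 11} → SUM(e.credits)=10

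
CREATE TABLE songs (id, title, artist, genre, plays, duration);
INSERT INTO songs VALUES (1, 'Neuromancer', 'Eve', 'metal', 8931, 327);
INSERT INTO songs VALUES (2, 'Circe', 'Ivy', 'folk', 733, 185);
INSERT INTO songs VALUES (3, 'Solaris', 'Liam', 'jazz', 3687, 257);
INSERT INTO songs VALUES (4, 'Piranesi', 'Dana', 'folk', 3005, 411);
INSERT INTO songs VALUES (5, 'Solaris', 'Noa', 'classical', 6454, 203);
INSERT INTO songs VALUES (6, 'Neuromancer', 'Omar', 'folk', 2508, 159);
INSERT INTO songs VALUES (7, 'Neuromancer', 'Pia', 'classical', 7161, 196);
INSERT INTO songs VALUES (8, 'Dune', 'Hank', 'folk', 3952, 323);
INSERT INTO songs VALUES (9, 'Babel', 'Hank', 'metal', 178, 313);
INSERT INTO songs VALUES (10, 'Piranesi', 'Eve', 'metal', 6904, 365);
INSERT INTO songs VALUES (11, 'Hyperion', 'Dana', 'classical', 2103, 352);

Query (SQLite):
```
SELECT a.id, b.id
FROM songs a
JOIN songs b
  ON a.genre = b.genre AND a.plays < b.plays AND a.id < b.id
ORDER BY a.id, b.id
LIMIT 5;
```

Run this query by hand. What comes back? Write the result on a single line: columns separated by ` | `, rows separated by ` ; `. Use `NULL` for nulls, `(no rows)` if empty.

Pairs (a,b) with same genre, a.plays < b.plays, a.id < b.id.
genre groups: classical:{5,7,11} folk:{2,4,6,8} jazz:{3} metal:{1,9,10}
Ordered by (a.id, b.id); first 5.

2 | 4 ; 2 | 6 ; 2 | 8 ; 4 | 8 ; 5 | 7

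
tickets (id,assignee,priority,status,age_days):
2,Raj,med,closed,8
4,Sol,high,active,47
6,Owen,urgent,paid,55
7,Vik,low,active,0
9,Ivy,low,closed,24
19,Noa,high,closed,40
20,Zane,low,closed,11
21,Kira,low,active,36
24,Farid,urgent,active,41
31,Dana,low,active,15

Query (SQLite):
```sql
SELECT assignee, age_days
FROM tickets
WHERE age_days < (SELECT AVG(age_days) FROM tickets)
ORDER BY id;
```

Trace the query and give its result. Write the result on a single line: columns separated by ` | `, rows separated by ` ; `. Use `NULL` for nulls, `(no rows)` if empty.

Raj | 8 ; Vik | 0 ; Ivy | 24 ; Zane | 11 ; Dana | 15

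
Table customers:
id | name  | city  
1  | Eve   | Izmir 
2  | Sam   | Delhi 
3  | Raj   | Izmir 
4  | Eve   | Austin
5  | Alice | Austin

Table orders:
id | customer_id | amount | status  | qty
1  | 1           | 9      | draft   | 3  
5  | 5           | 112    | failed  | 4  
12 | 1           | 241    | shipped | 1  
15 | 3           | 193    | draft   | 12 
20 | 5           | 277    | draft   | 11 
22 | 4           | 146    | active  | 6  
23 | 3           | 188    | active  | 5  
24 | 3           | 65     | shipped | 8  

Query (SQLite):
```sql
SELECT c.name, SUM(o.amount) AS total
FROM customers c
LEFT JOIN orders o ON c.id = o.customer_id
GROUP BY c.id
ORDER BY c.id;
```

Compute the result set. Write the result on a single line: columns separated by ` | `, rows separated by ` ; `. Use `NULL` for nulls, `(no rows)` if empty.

Eve | 250 ; Sam | NULL ; Raj | 446 ; Eve | 146 ; Alice | 389

LEFT JOIN keeps every customers row; unmatched ones get NULL for orders columns.
Group by customers.id and compute SUM(o.amount). SUM over an all-NULL group is NULL.
  1: ids {1, 12} → SUM(o.amount)=250
  2: ids {—} → SUM(o.amount)=NULL
  3: ids {15, 23, 24} → SUM(o.amount)=446
  4: ids {22} → SUM(o.amount)=146
  5: ids {5, 20} → SUM(o.amount)=389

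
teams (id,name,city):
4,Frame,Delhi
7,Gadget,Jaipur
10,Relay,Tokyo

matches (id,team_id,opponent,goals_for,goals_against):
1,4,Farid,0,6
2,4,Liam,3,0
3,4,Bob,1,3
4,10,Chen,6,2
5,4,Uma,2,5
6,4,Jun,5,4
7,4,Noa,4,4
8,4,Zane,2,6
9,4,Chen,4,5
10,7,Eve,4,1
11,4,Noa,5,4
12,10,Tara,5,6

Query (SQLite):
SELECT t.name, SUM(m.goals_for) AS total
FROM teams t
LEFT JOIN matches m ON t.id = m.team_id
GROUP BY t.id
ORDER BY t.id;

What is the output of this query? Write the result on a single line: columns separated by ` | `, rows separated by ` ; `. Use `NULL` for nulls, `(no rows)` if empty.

Frame | 26 ; Gadget | 4 ; Relay | 11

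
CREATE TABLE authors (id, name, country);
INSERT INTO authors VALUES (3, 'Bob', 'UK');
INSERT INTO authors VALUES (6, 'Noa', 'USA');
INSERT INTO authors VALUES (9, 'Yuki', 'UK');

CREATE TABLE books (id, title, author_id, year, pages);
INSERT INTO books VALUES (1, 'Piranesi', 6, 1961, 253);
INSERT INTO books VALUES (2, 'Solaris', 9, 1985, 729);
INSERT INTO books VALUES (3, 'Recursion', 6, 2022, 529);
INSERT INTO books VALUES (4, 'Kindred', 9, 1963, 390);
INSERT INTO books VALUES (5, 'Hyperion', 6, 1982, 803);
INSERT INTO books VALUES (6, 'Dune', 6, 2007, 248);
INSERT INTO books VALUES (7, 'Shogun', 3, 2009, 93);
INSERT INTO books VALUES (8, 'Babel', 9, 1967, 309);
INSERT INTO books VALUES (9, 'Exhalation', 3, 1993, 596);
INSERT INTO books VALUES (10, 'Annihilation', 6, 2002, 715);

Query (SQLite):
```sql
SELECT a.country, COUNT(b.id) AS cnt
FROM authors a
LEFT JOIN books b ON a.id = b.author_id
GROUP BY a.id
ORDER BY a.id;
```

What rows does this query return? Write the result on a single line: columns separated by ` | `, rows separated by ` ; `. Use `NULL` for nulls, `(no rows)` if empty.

UK | 2 ; USA | 5 ; UK | 3

LEFT JOIN keeps every authors row; unmatched ones get NULL for books columns.
Group by authors.id and compute COUNT(b.id). COUNT(col) of an all-NULL group is 0.
  3: ids {7, 9} → COUNT(b.id)=2
  6: ids {1, 3, 5, 6, 10} → COUNT(b.id)=5
  9: ids {2, 4, 8} → COUNT(b.id)=3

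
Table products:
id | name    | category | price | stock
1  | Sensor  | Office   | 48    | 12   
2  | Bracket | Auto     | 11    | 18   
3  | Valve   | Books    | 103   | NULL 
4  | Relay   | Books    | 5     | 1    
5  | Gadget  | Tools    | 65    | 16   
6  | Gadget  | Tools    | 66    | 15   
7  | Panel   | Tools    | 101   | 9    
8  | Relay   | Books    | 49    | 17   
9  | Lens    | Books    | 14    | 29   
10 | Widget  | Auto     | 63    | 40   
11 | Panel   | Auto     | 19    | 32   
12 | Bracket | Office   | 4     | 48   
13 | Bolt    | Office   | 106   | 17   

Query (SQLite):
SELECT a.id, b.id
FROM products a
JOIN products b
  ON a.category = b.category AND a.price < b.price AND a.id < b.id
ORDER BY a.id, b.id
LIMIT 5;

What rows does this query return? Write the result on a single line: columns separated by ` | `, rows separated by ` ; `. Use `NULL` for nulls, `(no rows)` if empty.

1 | 13 ; 2 | 10 ; 2 | 11 ; 4 | 8 ; 4 | 9

Pairs (a,b) with same category, a.price < b.price, a.id < b.id.
category groups: Auto:{2,10,11} Books:{3,4,8,9} Office:{1,12,13} Tools:{5,6,7}
Ordered by (a.id, b.id); first 5.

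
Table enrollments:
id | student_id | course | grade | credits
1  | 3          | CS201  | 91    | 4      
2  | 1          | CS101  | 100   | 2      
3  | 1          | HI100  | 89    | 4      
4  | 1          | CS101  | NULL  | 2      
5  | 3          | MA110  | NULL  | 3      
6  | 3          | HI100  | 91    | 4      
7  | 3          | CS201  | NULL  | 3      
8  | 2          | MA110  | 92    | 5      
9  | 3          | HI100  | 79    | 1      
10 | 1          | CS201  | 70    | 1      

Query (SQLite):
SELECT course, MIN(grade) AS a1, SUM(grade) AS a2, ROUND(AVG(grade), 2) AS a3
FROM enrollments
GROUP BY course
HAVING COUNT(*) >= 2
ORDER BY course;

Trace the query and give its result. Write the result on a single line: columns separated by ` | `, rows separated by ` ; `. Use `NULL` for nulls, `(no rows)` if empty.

CS101 | 100 | 100 | 100 ; CS201 | 70 | 161 | 80.5 ; HI100 | 79 | 259 | 86.33 ; MA110 | 92 | 92 | 92

Group enrollments by course.
Per group compute: MIN(grade), SUM(grade), ROUND(AVG(grade), 2).
HAVING: drop groups with fewer than 2 rows.
  CS101: ids {2, 4} → MIN(grade)=100, SUM(grade)=100, ROUND(AVG(grade), 2)=100
  CS201: ids {1, 7, 10} → MIN(grade)=70, SUM(grade)=161, ROUND(AVG(grade), 2)=80.5
  HI100: ids {3, 6, 9} → MIN(grade)=79, SUM(grade)=259, ROUND(AVG(grade), 2)=86.33
  MA110: ids {5, 8} → MIN(grade)=92, SUM(grade)=92, ROUND(AVG(grade), 2)=92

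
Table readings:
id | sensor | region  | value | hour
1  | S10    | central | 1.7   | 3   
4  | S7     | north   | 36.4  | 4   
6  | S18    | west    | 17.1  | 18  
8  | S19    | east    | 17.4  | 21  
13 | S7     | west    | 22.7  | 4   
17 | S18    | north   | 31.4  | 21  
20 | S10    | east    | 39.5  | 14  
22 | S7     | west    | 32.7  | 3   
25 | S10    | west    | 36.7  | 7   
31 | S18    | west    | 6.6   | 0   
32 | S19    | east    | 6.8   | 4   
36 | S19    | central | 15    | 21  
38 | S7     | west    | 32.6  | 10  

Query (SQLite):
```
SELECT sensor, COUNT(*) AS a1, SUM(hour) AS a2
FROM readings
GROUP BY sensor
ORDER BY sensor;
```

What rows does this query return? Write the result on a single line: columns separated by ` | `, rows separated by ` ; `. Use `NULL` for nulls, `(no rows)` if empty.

Group readings by sensor.
Per group compute: COUNT(*), SUM(hour).
  S10: ids {1, 20, 25} → COUNT(*)=3, SUM(hour)=24
  S18: ids {6, 17, 31} → COUNT(*)=3, SUM(hour)=39
  S19: ids {8, 32, 36} → COUNT(*)=3, SUM(hour)=46
  S7: ids {4, 13, 22, 38} → COUNT(*)=4, SUM(hour)=21

S10 | 3 | 24 ; S18 | 3 | 39 ; S19 | 3 | 46 ; S7 | 4 | 21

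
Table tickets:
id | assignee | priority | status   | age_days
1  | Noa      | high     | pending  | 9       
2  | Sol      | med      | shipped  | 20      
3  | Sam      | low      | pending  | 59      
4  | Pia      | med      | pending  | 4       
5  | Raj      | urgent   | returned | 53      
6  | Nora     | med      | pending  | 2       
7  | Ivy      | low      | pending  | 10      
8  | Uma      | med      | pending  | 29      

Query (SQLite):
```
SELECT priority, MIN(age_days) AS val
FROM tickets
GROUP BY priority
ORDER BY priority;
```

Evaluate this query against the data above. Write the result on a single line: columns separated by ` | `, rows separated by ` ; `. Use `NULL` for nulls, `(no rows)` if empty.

Partition tickets by priority; compute MIN(age_days) within each group.
  high: ids {1} → MIN(age_days)=9
  low: ids {3, 7} → MIN(age_days)=10
  med: ids {2, 4, 6, 8} → MIN(age_days)=2
  urgent: ids {5} → MIN(age_days)=53

high | 9 ; low | 10 ; med | 2 ; urgent | 53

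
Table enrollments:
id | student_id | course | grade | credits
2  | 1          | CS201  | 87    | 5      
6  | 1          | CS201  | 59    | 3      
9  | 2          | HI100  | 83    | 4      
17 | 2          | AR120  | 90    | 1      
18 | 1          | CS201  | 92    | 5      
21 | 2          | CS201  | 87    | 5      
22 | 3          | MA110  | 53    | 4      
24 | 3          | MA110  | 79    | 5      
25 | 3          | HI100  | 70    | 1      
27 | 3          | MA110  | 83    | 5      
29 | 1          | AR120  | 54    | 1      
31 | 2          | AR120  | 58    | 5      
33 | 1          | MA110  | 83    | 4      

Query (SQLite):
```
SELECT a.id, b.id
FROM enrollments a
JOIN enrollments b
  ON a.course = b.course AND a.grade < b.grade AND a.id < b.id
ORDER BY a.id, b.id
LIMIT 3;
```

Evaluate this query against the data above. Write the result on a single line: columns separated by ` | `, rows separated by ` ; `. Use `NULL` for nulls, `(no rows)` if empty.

2 | 18 ; 6 | 18 ; 6 | 21

Pairs (a,b) with same course, a.grade < b.grade, a.id < b.id.
course groups: AR120:{17,29,31} CS201:{2,6,18,21} HI100:{9,25} MA110:{22,24,27,33}
Ordered by (a.id, b.id); first 3.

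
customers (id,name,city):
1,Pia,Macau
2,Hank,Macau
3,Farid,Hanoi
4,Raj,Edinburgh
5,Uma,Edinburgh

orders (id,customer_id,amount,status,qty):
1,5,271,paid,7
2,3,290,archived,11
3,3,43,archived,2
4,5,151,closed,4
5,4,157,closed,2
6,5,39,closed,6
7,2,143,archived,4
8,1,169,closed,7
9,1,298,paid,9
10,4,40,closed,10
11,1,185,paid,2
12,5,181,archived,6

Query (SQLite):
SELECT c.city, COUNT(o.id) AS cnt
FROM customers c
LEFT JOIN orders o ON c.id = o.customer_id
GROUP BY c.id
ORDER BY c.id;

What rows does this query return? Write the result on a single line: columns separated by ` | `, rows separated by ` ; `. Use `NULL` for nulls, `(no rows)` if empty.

LEFT JOIN keeps every customers row; unmatched ones get NULL for orders columns.
Group by customers.id and compute COUNT(o.id). COUNT(col) of an all-NULL group is 0.
  1: ids {8, 9, 11} → COUNT(o.id)=3
  2: ids {7} → COUNT(o.id)=1
  3: ids {2, 3} → COUNT(o.id)=2
  4: ids {5, 10} → COUNT(o.id)=2
  5: ids {1, 4, 6, 12} → COUNT(o.id)=4

Macau | 3 ; Macau | 1 ; Hanoi | 2 ; Edinburgh | 2 ; Edinburgh | 4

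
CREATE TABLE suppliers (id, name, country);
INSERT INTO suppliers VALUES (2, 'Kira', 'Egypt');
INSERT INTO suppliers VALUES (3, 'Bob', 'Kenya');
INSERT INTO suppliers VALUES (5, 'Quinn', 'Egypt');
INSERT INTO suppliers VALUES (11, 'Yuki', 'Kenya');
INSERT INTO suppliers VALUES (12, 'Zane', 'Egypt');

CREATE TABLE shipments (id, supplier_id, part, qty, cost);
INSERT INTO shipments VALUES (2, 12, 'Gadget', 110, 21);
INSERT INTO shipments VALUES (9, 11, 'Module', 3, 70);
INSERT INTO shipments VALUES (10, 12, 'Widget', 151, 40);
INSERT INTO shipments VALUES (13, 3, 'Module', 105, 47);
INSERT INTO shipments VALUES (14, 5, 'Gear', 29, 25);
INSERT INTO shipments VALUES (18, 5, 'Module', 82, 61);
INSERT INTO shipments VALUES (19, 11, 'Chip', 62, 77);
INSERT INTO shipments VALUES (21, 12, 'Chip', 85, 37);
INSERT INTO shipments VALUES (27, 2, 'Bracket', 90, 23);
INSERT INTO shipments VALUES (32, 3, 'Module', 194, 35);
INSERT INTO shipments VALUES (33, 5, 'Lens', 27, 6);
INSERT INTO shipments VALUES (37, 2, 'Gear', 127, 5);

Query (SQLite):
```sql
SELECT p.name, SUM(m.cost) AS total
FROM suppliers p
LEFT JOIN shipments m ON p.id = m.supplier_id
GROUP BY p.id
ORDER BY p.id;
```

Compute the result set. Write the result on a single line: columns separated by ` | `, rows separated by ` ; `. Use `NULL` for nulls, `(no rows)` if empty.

Kira | 28 ; Bob | 82 ; Quinn | 92 ; Yuki | 147 ; Zane | 98

LEFT JOIN keeps every suppliers row; unmatched ones get NULL for shipments columns.
Group by suppliers.id and compute SUM(m.cost). SUM over an all-NULL group is NULL.
  2: ids {27, 37} → SUM(m.cost)=28
  3: ids {13, 32} → SUM(m.cost)=82
  5: ids {14, 18, 33} → SUM(m.cost)=92
  11: ids {9, 19} → SUM(m.cost)=147
  12: ids {2, 10, 21} → SUM(m.cost)=98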